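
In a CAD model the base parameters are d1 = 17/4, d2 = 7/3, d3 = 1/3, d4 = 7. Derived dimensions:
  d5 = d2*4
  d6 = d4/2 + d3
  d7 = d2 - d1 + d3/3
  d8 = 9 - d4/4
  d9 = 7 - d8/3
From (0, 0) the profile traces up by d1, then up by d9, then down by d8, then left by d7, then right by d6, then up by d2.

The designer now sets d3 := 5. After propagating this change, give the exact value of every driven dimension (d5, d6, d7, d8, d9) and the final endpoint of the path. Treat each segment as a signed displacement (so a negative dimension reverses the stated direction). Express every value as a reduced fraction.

Apply edit: d3 := 5
  d5 = d2*4 = 28/3
  d6 = d4/2 + d3 = 17/2
  d7 = d2 - d1 + d3/3 = -1/4
  d8 = 9 - d4/4 = 29/4
  d9 = 7 - d8/3 = 55/12
Walk from origin (0, 0):
  seg 1: up by d1 = 17/4 → (0, 17/4)
  seg 2: up by d9 = 55/12 → (0, 53/6)
  seg 3: down by d8 = 29/4 → (0, 19/12)
  seg 4: left by d7 = -1/4 → (1/4, 19/12)
  seg 5: right by d6 = 17/2 → (35/4, 19/12)
  seg 6: up by d2 = 7/3 → (35/4, 47/12)

d5 = 28/3
d6 = 17/2
d7 = -1/4
d8 = 29/4
d9 = 55/12
endpoint = (35/4, 47/12)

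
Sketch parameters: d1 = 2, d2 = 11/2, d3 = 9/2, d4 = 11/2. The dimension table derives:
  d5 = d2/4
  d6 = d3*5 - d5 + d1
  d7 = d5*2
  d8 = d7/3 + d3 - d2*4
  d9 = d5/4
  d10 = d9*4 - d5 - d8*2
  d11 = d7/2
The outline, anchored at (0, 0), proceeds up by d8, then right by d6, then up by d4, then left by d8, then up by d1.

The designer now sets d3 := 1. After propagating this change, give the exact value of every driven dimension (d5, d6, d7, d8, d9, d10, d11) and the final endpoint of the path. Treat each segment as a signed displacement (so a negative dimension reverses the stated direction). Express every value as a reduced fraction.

d5 = 11/8
d6 = 45/8
d7 = 11/4
d8 = -241/12
d9 = 11/32
d10 = 241/6
d11 = 11/8
endpoint = (617/24, -151/12)

Apply edit: d3 := 1
  d5 = d2/4 = 11/8
  d6 = d3*5 - d5 + d1 = 45/8
  d7 = d5*2 = 11/4
  d8 = d7/3 + d3 - d2*4 = -241/12
  d9 = d5/4 = 11/32
  d10 = d9*4 - d5 - d8*2 = 241/6
  d11 = d7/2 = 11/8
Walk from origin (0, 0):
  seg 1: up by d8 = -241/12 → (0, -241/12)
  seg 2: right by d6 = 45/8 → (45/8, -241/12)
  seg 3: up by d4 = 11/2 → (45/8, -175/12)
  seg 4: left by d8 = -241/12 → (617/24, -175/12)
  seg 5: up by d1 = 2 → (617/24, -151/12)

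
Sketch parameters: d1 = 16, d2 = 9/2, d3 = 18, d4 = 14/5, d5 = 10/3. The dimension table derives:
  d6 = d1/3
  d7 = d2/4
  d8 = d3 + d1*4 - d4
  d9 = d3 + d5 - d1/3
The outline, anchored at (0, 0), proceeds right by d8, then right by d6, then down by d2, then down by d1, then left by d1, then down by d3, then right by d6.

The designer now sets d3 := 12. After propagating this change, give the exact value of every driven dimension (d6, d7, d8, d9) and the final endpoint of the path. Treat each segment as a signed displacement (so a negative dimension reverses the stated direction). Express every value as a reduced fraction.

d6 = 16/3
d7 = 9/8
d8 = 366/5
d9 = 10
endpoint = (1018/15, -65/2)

Apply edit: d3 := 12
  d6 = d1/3 = 16/3
  d7 = d2/4 = 9/8
  d8 = d3 + d1*4 - d4 = 366/5
  d9 = d3 + d5 - d1/3 = 10
Walk from origin (0, 0):
  seg 1: right by d8 = 366/5 → (366/5, 0)
  seg 2: right by d6 = 16/3 → (1178/15, 0)
  seg 3: down by d2 = 9/2 → (1178/15, -9/2)
  seg 4: down by d1 = 16 → (1178/15, -41/2)
  seg 5: left by d1 = 16 → (938/15, -41/2)
  seg 6: down by d3 = 12 → (938/15, -65/2)
  seg 7: right by d6 = 16/3 → (1018/15, -65/2)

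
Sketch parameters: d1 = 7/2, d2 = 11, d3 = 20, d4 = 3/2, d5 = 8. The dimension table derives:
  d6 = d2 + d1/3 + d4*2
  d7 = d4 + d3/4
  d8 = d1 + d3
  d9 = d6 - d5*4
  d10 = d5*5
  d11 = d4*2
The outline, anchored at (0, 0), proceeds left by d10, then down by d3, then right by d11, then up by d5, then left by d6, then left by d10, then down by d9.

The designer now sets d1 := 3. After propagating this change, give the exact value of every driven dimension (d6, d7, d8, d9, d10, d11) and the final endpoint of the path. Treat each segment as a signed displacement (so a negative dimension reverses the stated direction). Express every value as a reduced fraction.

Apply edit: d1 := 3
  d6 = d2 + d1/3 + d4*2 = 15
  d7 = d4 + d3/4 = 13/2
  d8 = d1 + d3 = 23
  d9 = d6 - d5*4 = -17
  d10 = d5*5 = 40
  d11 = d4*2 = 3
Walk from origin (0, 0):
  seg 1: left by d10 = 40 → (-40, 0)
  seg 2: down by d3 = 20 → (-40, -20)
  seg 3: right by d11 = 3 → (-37, -20)
  seg 4: up by d5 = 8 → (-37, -12)
  seg 5: left by d6 = 15 → (-52, -12)
  seg 6: left by d10 = 40 → (-92, -12)
  seg 7: down by d9 = -17 → (-92, 5)

d6 = 15
d7 = 13/2
d8 = 23
d9 = -17
d10 = 40
d11 = 3
endpoint = (-92, 5)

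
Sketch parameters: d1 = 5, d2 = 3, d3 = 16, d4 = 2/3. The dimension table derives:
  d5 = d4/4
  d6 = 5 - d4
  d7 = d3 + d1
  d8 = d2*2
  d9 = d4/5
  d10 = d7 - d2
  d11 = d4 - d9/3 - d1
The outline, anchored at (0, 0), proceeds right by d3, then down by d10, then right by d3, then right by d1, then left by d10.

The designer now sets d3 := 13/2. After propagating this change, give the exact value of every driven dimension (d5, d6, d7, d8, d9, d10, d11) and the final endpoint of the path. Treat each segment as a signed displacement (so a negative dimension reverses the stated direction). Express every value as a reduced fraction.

Apply edit: d3 := 13/2
  d5 = d4/4 = 1/6
  d6 = 5 - d4 = 13/3
  d7 = d3 + d1 = 23/2
  d8 = d2*2 = 6
  d9 = d4/5 = 2/15
  d10 = d7 - d2 = 17/2
  d11 = d4 - d9/3 - d1 = -197/45
Walk from origin (0, 0):
  seg 1: right by d3 = 13/2 → (13/2, 0)
  seg 2: down by d10 = 17/2 → (13/2, -17/2)
  seg 3: right by d3 = 13/2 → (13, -17/2)
  seg 4: right by d1 = 5 → (18, -17/2)
  seg 5: left by d10 = 17/2 → (19/2, -17/2)

d5 = 1/6
d6 = 13/3
d7 = 23/2
d8 = 6
d9 = 2/15
d10 = 17/2
d11 = -197/45
endpoint = (19/2, -17/2)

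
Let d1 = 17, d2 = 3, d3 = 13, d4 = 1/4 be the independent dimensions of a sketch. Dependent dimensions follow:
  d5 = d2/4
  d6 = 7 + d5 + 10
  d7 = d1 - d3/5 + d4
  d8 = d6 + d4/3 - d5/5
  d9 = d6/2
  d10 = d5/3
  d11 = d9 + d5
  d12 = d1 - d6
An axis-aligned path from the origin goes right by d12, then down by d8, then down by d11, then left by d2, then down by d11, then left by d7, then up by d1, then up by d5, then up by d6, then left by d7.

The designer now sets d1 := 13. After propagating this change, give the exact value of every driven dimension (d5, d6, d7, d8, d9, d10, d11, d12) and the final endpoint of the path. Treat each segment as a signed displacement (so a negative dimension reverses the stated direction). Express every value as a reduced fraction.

d5 = 3/4
d6 = 71/4
d7 = 213/20
d8 = 1061/60
d9 = 71/8
d10 = 1/4
d11 = 77/8
d12 = -19/4
endpoint = (-581/20, -163/30)

Apply edit: d1 := 13
  d5 = d2/4 = 3/4
  d6 = 7 + d5 + 10 = 71/4
  d7 = d1 - d3/5 + d4 = 213/20
  d8 = d6 + d4/3 - d5/5 = 1061/60
  d9 = d6/2 = 71/8
  d10 = d5/3 = 1/4
  d11 = d9 + d5 = 77/8
  d12 = d1 - d6 = -19/4
Walk from origin (0, 0):
  seg 1: right by d12 = -19/4 → (-19/4, 0)
  seg 2: down by d8 = 1061/60 → (-19/4, -1061/60)
  seg 3: down by d11 = 77/8 → (-19/4, -3277/120)
  seg 4: left by d2 = 3 → (-31/4, -3277/120)
  seg 5: down by d11 = 77/8 → (-31/4, -554/15)
  seg 6: left by d7 = 213/20 → (-92/5, -554/15)
  seg 7: up by d1 = 13 → (-92/5, -359/15)
  seg 8: up by d5 = 3/4 → (-92/5, -1391/60)
  seg 9: up by d6 = 71/4 → (-92/5, -163/30)
  seg 10: left by d7 = 213/20 → (-581/20, -163/30)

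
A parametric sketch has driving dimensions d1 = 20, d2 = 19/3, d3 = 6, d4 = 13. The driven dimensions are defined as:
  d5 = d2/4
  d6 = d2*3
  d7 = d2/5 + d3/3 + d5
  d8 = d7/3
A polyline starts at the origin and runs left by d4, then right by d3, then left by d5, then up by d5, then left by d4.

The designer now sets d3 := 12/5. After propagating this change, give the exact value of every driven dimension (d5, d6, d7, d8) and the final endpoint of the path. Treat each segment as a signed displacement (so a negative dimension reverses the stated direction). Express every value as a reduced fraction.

Apply edit: d3 := 12/5
  d5 = d2/4 = 19/12
  d6 = d2*3 = 19
  d7 = d2/5 + d3/3 + d5 = 73/20
  d8 = d7/3 = 73/60
Walk from origin (0, 0):
  seg 1: left by d4 = 13 → (-13, 0)
  seg 2: right by d3 = 12/5 → (-53/5, 0)
  seg 3: left by d5 = 19/12 → (-731/60, 0)
  seg 4: up by d5 = 19/12 → (-731/60, 19/12)
  seg 5: left by d4 = 13 → (-1511/60, 19/12)

d5 = 19/12
d6 = 19
d7 = 73/20
d8 = 73/60
endpoint = (-1511/60, 19/12)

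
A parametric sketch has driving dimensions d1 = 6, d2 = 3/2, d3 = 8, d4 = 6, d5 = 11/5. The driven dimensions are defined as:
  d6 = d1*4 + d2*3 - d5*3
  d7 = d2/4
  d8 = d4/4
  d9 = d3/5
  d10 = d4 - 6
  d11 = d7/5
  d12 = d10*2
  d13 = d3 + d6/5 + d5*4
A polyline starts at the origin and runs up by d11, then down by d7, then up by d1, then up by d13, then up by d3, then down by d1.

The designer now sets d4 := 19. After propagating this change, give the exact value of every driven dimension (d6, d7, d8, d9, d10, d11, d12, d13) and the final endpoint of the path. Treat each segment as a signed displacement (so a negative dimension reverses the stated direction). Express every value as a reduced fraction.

Apply edit: d4 := 19
  d6 = d1*4 + d2*3 - d5*3 = 219/10
  d7 = d2/4 = 3/8
  d8 = d4/4 = 19/4
  d9 = d3/5 = 8/5
  d10 = d4 - 6 = 13
  d11 = d7/5 = 3/40
  d12 = d10*2 = 26
  d13 = d3 + d6/5 + d5*4 = 1059/50
Walk from origin (0, 0):
  seg 1: up by d11 = 3/40 → (0, 3/40)
  seg 2: down by d7 = 3/8 → (0, -3/10)
  seg 3: up by d1 = 6 → (0, 57/10)
  seg 4: up by d13 = 1059/50 → (0, 672/25)
  seg 5: up by d3 = 8 → (0, 872/25)
  seg 6: down by d1 = 6 → (0, 722/25)

d6 = 219/10
d7 = 3/8
d8 = 19/4
d9 = 8/5
d10 = 13
d11 = 3/40
d12 = 26
d13 = 1059/50
endpoint = (0, 722/25)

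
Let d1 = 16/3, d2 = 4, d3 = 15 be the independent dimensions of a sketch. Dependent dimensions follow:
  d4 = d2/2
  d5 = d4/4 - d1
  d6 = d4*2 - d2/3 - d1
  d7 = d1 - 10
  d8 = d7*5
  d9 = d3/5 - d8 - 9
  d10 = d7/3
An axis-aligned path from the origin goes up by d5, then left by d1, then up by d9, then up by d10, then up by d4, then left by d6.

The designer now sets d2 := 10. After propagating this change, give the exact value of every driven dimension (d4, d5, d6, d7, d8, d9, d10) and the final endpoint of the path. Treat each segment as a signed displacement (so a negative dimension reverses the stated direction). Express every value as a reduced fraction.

Apply edit: d2 := 10
  d4 = d2/2 = 5
  d5 = d4/4 - d1 = -49/12
  d6 = d4*2 - d2/3 - d1 = 4/3
  d7 = d1 - 10 = -14/3
  d8 = d7*5 = -70/3
  d9 = d3/5 - d8 - 9 = 52/3
  d10 = d7/3 = -14/9
Walk from origin (0, 0):
  seg 1: up by d5 = -49/12 → (0, -49/12)
  seg 2: left by d1 = 16/3 → (-16/3, -49/12)
  seg 3: up by d9 = 52/3 → (-16/3, 53/4)
  seg 4: up by d10 = -14/9 → (-16/3, 421/36)
  seg 5: up by d4 = 5 → (-16/3, 601/36)
  seg 6: left by d6 = 4/3 → (-20/3, 601/36)

d4 = 5
d5 = -49/12
d6 = 4/3
d7 = -14/3
d8 = -70/3
d9 = 52/3
d10 = -14/9
endpoint = (-20/3, 601/36)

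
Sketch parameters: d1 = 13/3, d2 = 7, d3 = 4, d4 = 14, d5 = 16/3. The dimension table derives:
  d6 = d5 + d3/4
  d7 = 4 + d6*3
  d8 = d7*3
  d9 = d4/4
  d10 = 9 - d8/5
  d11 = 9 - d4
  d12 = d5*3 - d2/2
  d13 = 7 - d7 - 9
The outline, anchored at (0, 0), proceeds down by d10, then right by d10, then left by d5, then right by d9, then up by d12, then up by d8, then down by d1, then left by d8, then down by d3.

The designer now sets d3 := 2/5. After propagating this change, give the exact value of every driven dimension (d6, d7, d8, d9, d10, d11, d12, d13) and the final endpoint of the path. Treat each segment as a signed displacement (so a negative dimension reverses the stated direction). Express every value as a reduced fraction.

Apply edit: d3 := 2/5
  d6 = d5 + d3/4 = 163/30
  d7 = 4 + d6*3 = 203/10
  d8 = d7*3 = 609/10
  d9 = d4/4 = 7/2
  d10 = 9 - d8/5 = -159/50
  d11 = 9 - d4 = -5
  d12 = d5*3 - d2/2 = 25/2
  d13 = 7 - d7 - 9 = -223/10
Walk from origin (0, 0):
  seg 1: down by d10 = -159/50 → (0, 159/50)
  seg 2: right by d10 = -159/50 → (-159/50, 159/50)
  seg 3: left by d5 = 16/3 → (-1277/150, 159/50)
  seg 4: right by d9 = 7/2 → (-376/75, 159/50)
  seg 5: up by d12 = 25/2 → (-376/75, 392/25)
  seg 6: up by d8 = 609/10 → (-376/75, 3829/50)
  seg 7: down by d1 = 13/3 → (-376/75, 10837/150)
  seg 8: left by d8 = 609/10 → (-9887/150, 10837/150)
  seg 9: down by d3 = 2/5 → (-9887/150, 10777/150)

d6 = 163/30
d7 = 203/10
d8 = 609/10
d9 = 7/2
d10 = -159/50
d11 = -5
d12 = 25/2
d13 = -223/10
endpoint = (-9887/150, 10777/150)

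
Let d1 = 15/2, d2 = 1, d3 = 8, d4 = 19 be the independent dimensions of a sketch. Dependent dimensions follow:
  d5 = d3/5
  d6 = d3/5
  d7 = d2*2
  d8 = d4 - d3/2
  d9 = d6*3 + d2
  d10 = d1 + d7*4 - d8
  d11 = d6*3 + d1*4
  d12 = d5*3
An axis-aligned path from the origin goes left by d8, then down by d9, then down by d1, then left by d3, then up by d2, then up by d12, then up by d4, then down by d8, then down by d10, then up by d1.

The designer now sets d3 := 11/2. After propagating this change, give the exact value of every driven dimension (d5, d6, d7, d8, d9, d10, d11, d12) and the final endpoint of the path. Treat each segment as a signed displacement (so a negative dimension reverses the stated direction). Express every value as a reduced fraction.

d5 = 11/10
d6 = 11/10
d7 = 2
d8 = 65/4
d9 = 43/10
d10 = -3/4
d11 = 333/10
d12 = 33/10
endpoint = (-87/4, 7/2)

Apply edit: d3 := 11/2
  d5 = d3/5 = 11/10
  d6 = d3/5 = 11/10
  d7 = d2*2 = 2
  d8 = d4 - d3/2 = 65/4
  d9 = d6*3 + d2 = 43/10
  d10 = d1 + d7*4 - d8 = -3/4
  d11 = d6*3 + d1*4 = 333/10
  d12 = d5*3 = 33/10
Walk from origin (0, 0):
  seg 1: left by d8 = 65/4 → (-65/4, 0)
  seg 2: down by d9 = 43/10 → (-65/4, -43/10)
  seg 3: down by d1 = 15/2 → (-65/4, -59/5)
  seg 4: left by d3 = 11/2 → (-87/4, -59/5)
  seg 5: up by d2 = 1 → (-87/4, -54/5)
  seg 6: up by d12 = 33/10 → (-87/4, -15/2)
  seg 7: up by d4 = 19 → (-87/4, 23/2)
  seg 8: down by d8 = 65/4 → (-87/4, -19/4)
  seg 9: down by d10 = -3/4 → (-87/4, -4)
  seg 10: up by d1 = 15/2 → (-87/4, 7/2)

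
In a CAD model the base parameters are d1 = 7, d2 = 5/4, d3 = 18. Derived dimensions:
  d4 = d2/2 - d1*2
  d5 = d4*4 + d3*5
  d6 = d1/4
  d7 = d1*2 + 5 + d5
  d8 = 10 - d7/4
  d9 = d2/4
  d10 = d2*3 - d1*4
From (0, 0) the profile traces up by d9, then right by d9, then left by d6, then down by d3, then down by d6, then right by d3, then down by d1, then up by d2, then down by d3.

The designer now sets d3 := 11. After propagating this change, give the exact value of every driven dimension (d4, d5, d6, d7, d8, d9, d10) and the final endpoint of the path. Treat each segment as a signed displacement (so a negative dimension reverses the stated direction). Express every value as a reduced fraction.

Apply edit: d3 := 11
  d4 = d2/2 - d1*2 = -107/8
  d5 = d4*4 + d3*5 = 3/2
  d6 = d1/4 = 7/4
  d7 = d1*2 + 5 + d5 = 41/2
  d8 = 10 - d7/4 = 39/8
  d9 = d2/4 = 5/16
  d10 = d2*3 - d1*4 = -97/4
Walk from origin (0, 0):
  seg 1: up by d9 = 5/16 → (0, 5/16)
  seg 2: right by d9 = 5/16 → (5/16, 5/16)
  seg 3: left by d6 = 7/4 → (-23/16, 5/16)
  seg 4: down by d3 = 11 → (-23/16, -171/16)
  seg 5: down by d6 = 7/4 → (-23/16, -199/16)
  seg 6: right by d3 = 11 → (153/16, -199/16)
  seg 7: down by d1 = 7 → (153/16, -311/16)
  seg 8: up by d2 = 5/4 → (153/16, -291/16)
  seg 9: down by d3 = 11 → (153/16, -467/16)

d4 = -107/8
d5 = 3/2
d6 = 7/4
d7 = 41/2
d8 = 39/8
d9 = 5/16
d10 = -97/4
endpoint = (153/16, -467/16)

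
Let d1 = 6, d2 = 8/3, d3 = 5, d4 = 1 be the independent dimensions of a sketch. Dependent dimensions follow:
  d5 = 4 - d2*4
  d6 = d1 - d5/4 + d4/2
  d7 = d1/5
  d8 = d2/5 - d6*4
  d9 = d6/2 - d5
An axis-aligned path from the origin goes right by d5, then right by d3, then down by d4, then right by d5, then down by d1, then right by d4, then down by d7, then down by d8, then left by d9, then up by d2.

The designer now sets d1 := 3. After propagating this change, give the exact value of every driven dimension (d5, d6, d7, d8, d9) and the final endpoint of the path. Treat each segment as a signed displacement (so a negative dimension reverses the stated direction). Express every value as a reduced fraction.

d5 = -20/3
d6 = 31/6
d7 = 3/5
d8 = -302/15
d9 = 37/4
endpoint = (-199/12, 91/5)

Apply edit: d1 := 3
  d5 = 4 - d2*4 = -20/3
  d6 = d1 - d5/4 + d4/2 = 31/6
  d7 = d1/5 = 3/5
  d8 = d2/5 - d6*4 = -302/15
  d9 = d6/2 - d5 = 37/4
Walk from origin (0, 0):
  seg 1: right by d5 = -20/3 → (-20/3, 0)
  seg 2: right by d3 = 5 → (-5/3, 0)
  seg 3: down by d4 = 1 → (-5/3, -1)
  seg 4: right by d5 = -20/3 → (-25/3, -1)
  seg 5: down by d1 = 3 → (-25/3, -4)
  seg 6: right by d4 = 1 → (-22/3, -4)
  seg 7: down by d7 = 3/5 → (-22/3, -23/5)
  seg 8: down by d8 = -302/15 → (-22/3, 233/15)
  seg 9: left by d9 = 37/4 → (-199/12, 233/15)
  seg 10: up by d2 = 8/3 → (-199/12, 91/5)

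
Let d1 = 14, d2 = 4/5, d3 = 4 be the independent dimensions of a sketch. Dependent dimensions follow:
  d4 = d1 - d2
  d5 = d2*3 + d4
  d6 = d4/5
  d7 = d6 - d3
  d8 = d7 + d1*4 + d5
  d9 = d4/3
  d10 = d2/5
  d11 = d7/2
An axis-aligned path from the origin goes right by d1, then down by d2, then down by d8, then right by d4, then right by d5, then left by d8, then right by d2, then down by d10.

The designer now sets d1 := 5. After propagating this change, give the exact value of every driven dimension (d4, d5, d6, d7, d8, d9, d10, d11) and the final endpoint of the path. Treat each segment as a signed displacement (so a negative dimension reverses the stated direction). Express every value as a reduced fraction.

d4 = 21/5
d5 = 33/5
d6 = 21/25
d7 = -79/25
d8 = 586/25
d9 = 7/5
d10 = 4/25
d11 = -79/50
endpoint = (-171/25, -122/5)

Apply edit: d1 := 5
  d4 = d1 - d2 = 21/5
  d5 = d2*3 + d4 = 33/5
  d6 = d4/5 = 21/25
  d7 = d6 - d3 = -79/25
  d8 = d7 + d1*4 + d5 = 586/25
  d9 = d4/3 = 7/5
  d10 = d2/5 = 4/25
  d11 = d7/2 = -79/50
Walk from origin (0, 0):
  seg 1: right by d1 = 5 → (5, 0)
  seg 2: down by d2 = 4/5 → (5, -4/5)
  seg 3: down by d8 = 586/25 → (5, -606/25)
  seg 4: right by d4 = 21/5 → (46/5, -606/25)
  seg 5: right by d5 = 33/5 → (79/5, -606/25)
  seg 6: left by d8 = 586/25 → (-191/25, -606/25)
  seg 7: right by d2 = 4/5 → (-171/25, -606/25)
  seg 8: down by d10 = 4/25 → (-171/25, -122/5)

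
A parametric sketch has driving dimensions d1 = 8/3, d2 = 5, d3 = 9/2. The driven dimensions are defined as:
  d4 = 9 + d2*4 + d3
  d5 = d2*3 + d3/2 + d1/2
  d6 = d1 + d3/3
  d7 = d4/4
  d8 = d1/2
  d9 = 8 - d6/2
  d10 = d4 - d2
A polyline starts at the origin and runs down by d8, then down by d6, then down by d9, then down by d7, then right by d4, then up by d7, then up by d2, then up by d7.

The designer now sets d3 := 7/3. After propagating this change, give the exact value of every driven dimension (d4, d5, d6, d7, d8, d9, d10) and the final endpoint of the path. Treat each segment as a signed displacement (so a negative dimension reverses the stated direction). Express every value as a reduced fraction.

d4 = 94/3
d5 = 35/2
d6 = 31/9
d7 = 47/6
d8 = 4/3
d9 = 113/18
d10 = 79/3
endpoint = (94/3, 16/9)

Apply edit: d3 := 7/3
  d4 = 9 + d2*4 + d3 = 94/3
  d5 = d2*3 + d3/2 + d1/2 = 35/2
  d6 = d1 + d3/3 = 31/9
  d7 = d4/4 = 47/6
  d8 = d1/2 = 4/3
  d9 = 8 - d6/2 = 113/18
  d10 = d4 - d2 = 79/3
Walk from origin (0, 0):
  seg 1: down by d8 = 4/3 → (0, -4/3)
  seg 2: down by d6 = 31/9 → (0, -43/9)
  seg 3: down by d9 = 113/18 → (0, -199/18)
  seg 4: down by d7 = 47/6 → (0, -170/9)
  seg 5: right by d4 = 94/3 → (94/3, -170/9)
  seg 6: up by d7 = 47/6 → (94/3, -199/18)
  seg 7: up by d2 = 5 → (94/3, -109/18)
  seg 8: up by d7 = 47/6 → (94/3, 16/9)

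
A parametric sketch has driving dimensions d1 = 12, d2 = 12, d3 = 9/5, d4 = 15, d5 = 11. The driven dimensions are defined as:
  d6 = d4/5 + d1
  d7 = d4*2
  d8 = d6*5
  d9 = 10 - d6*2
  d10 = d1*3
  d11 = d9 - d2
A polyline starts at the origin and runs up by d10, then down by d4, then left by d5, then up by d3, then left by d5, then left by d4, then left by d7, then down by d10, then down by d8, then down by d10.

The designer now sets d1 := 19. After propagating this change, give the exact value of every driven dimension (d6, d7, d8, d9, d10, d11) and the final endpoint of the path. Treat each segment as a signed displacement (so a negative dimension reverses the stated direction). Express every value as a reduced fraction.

Apply edit: d1 := 19
  d6 = d4/5 + d1 = 22
  d7 = d4*2 = 30
  d8 = d6*5 = 110
  d9 = 10 - d6*2 = -34
  d10 = d1*3 = 57
  d11 = d9 - d2 = -46
Walk from origin (0, 0):
  seg 1: up by d10 = 57 → (0, 57)
  seg 2: down by d4 = 15 → (0, 42)
  seg 3: left by d5 = 11 → (-11, 42)
  seg 4: up by d3 = 9/5 → (-11, 219/5)
  seg 5: left by d5 = 11 → (-22, 219/5)
  seg 6: left by d4 = 15 → (-37, 219/5)
  seg 7: left by d7 = 30 → (-67, 219/5)
  seg 8: down by d10 = 57 → (-67, -66/5)
  seg 9: down by d8 = 110 → (-67, -616/5)
  seg 10: down by d10 = 57 → (-67, -901/5)

d6 = 22
d7 = 30
d8 = 110
d9 = -34
d10 = 57
d11 = -46
endpoint = (-67, -901/5)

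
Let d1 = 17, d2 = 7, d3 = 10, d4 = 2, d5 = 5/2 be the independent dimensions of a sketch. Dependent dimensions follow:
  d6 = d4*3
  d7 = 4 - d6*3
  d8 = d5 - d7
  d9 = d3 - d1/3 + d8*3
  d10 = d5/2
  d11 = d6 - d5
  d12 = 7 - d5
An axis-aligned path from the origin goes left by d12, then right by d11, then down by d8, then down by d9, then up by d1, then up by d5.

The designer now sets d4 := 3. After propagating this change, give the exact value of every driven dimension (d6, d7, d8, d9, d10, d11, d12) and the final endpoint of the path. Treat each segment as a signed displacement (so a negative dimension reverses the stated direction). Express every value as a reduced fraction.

d6 = 9
d7 = -23
d8 = 51/2
d9 = 485/6
d10 = 5/4
d11 = 13/2
d12 = 9/2
endpoint = (2, -521/6)

Apply edit: d4 := 3
  d6 = d4*3 = 9
  d7 = 4 - d6*3 = -23
  d8 = d5 - d7 = 51/2
  d9 = d3 - d1/3 + d8*3 = 485/6
  d10 = d5/2 = 5/4
  d11 = d6 - d5 = 13/2
  d12 = 7 - d5 = 9/2
Walk from origin (0, 0):
  seg 1: left by d12 = 9/2 → (-9/2, 0)
  seg 2: right by d11 = 13/2 → (2, 0)
  seg 3: down by d8 = 51/2 → (2, -51/2)
  seg 4: down by d9 = 485/6 → (2, -319/3)
  seg 5: up by d1 = 17 → (2, -268/3)
  seg 6: up by d5 = 5/2 → (2, -521/6)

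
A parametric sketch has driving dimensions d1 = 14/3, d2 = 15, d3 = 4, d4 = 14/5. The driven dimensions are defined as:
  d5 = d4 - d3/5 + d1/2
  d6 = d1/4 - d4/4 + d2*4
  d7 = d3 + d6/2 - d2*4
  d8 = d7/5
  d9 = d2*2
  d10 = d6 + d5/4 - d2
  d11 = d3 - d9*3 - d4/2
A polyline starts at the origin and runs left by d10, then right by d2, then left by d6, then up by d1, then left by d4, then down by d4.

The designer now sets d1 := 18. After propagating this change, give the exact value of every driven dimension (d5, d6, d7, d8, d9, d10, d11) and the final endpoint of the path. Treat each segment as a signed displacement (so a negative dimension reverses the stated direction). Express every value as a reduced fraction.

d5 = 11
d6 = 319/5
d7 = -241/10
d8 = -241/50
d9 = 30
d10 = 1031/20
d11 = -437/5
endpoint = (-2063/20, 76/5)

Apply edit: d1 := 18
  d5 = d4 - d3/5 + d1/2 = 11
  d6 = d1/4 - d4/4 + d2*4 = 319/5
  d7 = d3 + d6/2 - d2*4 = -241/10
  d8 = d7/5 = -241/50
  d9 = d2*2 = 30
  d10 = d6 + d5/4 - d2 = 1031/20
  d11 = d3 - d9*3 - d4/2 = -437/5
Walk from origin (0, 0):
  seg 1: left by d10 = 1031/20 → (-1031/20, 0)
  seg 2: right by d2 = 15 → (-731/20, 0)
  seg 3: left by d6 = 319/5 → (-2007/20, 0)
  seg 4: up by d1 = 18 → (-2007/20, 18)
  seg 5: left by d4 = 14/5 → (-2063/20, 18)
  seg 6: down by d4 = 14/5 → (-2063/20, 76/5)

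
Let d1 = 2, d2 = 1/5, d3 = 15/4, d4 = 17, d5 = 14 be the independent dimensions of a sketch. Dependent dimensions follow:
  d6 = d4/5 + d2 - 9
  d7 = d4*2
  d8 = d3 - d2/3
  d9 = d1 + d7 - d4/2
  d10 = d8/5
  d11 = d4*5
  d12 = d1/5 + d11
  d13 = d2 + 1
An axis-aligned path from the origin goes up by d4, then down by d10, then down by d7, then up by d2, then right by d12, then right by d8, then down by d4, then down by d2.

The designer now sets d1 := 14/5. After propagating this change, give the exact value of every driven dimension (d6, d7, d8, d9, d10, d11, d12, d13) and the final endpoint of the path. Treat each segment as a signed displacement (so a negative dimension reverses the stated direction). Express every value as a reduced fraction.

d6 = -27/5
d7 = 34
d8 = 221/60
d9 = 283/10
d10 = 221/300
d11 = 85
d12 = 2139/25
d13 = 6/5
endpoint = (26773/300, -10421/300)

Apply edit: d1 := 14/5
  d6 = d4/5 + d2 - 9 = -27/5
  d7 = d4*2 = 34
  d8 = d3 - d2/3 = 221/60
  d9 = d1 + d7 - d4/2 = 283/10
  d10 = d8/5 = 221/300
  d11 = d4*5 = 85
  d12 = d1/5 + d11 = 2139/25
  d13 = d2 + 1 = 6/5
Walk from origin (0, 0):
  seg 1: up by d4 = 17 → (0, 17)
  seg 2: down by d10 = 221/300 → (0, 4879/300)
  seg 3: down by d7 = 34 → (0, -5321/300)
  seg 4: up by d2 = 1/5 → (0, -5261/300)
  seg 5: right by d12 = 2139/25 → (2139/25, -5261/300)
  seg 6: right by d8 = 221/60 → (26773/300, -5261/300)
  seg 7: down by d4 = 17 → (26773/300, -10361/300)
  seg 8: down by d2 = 1/5 → (26773/300, -10421/300)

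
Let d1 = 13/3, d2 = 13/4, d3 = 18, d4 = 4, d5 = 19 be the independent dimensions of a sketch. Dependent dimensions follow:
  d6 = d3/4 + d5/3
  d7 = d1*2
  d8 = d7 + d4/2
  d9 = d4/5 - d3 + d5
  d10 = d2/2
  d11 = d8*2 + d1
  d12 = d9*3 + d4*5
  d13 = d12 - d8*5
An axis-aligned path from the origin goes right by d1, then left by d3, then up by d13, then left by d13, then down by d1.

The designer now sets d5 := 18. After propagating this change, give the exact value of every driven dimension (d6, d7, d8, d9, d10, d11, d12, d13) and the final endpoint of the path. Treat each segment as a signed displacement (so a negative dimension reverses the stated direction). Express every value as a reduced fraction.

Apply edit: d5 := 18
  d6 = d3/4 + d5/3 = 21/2
  d7 = d1*2 = 26/3
  d8 = d7 + d4/2 = 32/3
  d9 = d4/5 - d3 + d5 = 4/5
  d10 = d2/2 = 13/8
  d11 = d8*2 + d1 = 77/3
  d12 = d9*3 + d4*5 = 112/5
  d13 = d12 - d8*5 = -464/15
Walk from origin (0, 0):
  seg 1: right by d1 = 13/3 → (13/3, 0)
  seg 2: left by d3 = 18 → (-41/3, 0)
  seg 3: up by d13 = -464/15 → (-41/3, -464/15)
  seg 4: left by d13 = -464/15 → (259/15, -464/15)
  seg 5: down by d1 = 13/3 → (259/15, -529/15)

d6 = 21/2
d7 = 26/3
d8 = 32/3
d9 = 4/5
d10 = 13/8
d11 = 77/3
d12 = 112/5
d13 = -464/15
endpoint = (259/15, -529/15)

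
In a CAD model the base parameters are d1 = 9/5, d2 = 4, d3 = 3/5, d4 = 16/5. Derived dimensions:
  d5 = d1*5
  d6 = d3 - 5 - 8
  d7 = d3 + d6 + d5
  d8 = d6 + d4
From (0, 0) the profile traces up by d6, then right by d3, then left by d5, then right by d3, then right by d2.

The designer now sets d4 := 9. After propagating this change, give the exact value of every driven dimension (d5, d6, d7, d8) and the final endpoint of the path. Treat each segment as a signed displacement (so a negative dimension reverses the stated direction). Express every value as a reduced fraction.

Apply edit: d4 := 9
  d5 = d1*5 = 9
  d6 = d3 - 5 - 8 = -62/5
  d7 = d3 + d6 + d5 = -14/5
  d8 = d6 + d4 = -17/5
Walk from origin (0, 0):
  seg 1: up by d6 = -62/5 → (0, -62/5)
  seg 2: right by d3 = 3/5 → (3/5, -62/5)
  seg 3: left by d5 = 9 → (-42/5, -62/5)
  seg 4: right by d3 = 3/5 → (-39/5, -62/5)
  seg 5: right by d2 = 4 → (-19/5, -62/5)

d5 = 9
d6 = -62/5
d7 = -14/5
d8 = -17/5
endpoint = (-19/5, -62/5)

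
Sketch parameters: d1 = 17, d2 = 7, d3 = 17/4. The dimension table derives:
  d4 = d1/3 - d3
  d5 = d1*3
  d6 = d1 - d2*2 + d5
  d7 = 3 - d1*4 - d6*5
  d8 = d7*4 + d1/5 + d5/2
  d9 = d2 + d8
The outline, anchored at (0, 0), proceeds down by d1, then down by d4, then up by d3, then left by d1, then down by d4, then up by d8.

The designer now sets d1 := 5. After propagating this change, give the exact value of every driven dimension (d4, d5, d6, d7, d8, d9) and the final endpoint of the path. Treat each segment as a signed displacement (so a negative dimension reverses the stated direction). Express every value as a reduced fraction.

Apply edit: d1 := 5
  d4 = d1/3 - d3 = -31/12
  d5 = d1*3 = 15
  d6 = d1 - d2*2 + d5 = 6
  d7 = 3 - d1*4 - d6*5 = -47
  d8 = d7*4 + d1/5 + d5/2 = -359/2
  d9 = d2 + d8 = -345/2
Walk from origin (0, 0):
  seg 1: down by d1 = 5 → (0, -5)
  seg 2: down by d4 = -31/12 → (0, -29/12)
  seg 3: up by d3 = 17/4 → (0, 11/6)
  seg 4: left by d1 = 5 → (-5, 11/6)
  seg 5: down by d4 = -31/12 → (-5, 53/12)
  seg 6: up by d8 = -359/2 → (-5, -2101/12)

d4 = -31/12
d5 = 15
d6 = 6
d7 = -47
d8 = -359/2
d9 = -345/2
endpoint = (-5, -2101/12)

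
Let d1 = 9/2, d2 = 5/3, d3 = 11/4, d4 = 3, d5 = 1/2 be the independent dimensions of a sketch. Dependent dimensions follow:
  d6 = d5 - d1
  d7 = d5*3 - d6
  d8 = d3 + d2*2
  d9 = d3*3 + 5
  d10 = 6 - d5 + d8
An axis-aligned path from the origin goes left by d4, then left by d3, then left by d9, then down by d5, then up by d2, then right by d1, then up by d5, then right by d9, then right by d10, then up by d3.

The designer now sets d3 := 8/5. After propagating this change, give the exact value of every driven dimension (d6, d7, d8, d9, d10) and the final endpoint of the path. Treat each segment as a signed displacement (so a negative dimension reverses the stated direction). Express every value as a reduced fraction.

Apply edit: d3 := 8/5
  d6 = d5 - d1 = -4
  d7 = d5*3 - d6 = 11/2
  d8 = d3 + d2*2 = 74/15
  d9 = d3*3 + 5 = 49/5
  d10 = 6 - d5 + d8 = 313/30
Walk from origin (0, 0):
  seg 1: left by d4 = 3 → (-3, 0)
  seg 2: left by d3 = 8/5 → (-23/5, 0)
  seg 3: left by d9 = 49/5 → (-72/5, 0)
  seg 4: down by d5 = 1/2 → (-72/5, -1/2)
  seg 5: up by d2 = 5/3 → (-72/5, 7/6)
  seg 6: right by d1 = 9/2 → (-99/10, 7/6)
  seg 7: up by d5 = 1/2 → (-99/10, 5/3)
  seg 8: right by d9 = 49/5 → (-1/10, 5/3)
  seg 9: right by d10 = 313/30 → (31/3, 5/3)
  seg 10: up by d3 = 8/5 → (31/3, 49/15)

d6 = -4
d7 = 11/2
d8 = 74/15
d9 = 49/5
d10 = 313/30
endpoint = (31/3, 49/15)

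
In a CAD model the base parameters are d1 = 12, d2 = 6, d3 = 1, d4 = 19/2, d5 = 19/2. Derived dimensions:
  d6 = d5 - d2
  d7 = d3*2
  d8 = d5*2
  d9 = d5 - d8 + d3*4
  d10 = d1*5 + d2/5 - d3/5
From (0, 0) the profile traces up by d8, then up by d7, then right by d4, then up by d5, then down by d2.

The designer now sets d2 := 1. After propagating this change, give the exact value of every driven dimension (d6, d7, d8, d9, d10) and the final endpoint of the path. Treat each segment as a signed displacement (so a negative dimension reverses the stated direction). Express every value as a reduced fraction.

d6 = 17/2
d7 = 2
d8 = 19
d9 = -11/2
d10 = 60
endpoint = (19/2, 59/2)

Apply edit: d2 := 1
  d6 = d5 - d2 = 17/2
  d7 = d3*2 = 2
  d8 = d5*2 = 19
  d9 = d5 - d8 + d3*4 = -11/2
  d10 = d1*5 + d2/5 - d3/5 = 60
Walk from origin (0, 0):
  seg 1: up by d8 = 19 → (0, 19)
  seg 2: up by d7 = 2 → (0, 21)
  seg 3: right by d4 = 19/2 → (19/2, 21)
  seg 4: up by d5 = 19/2 → (19/2, 61/2)
  seg 5: down by d2 = 1 → (19/2, 59/2)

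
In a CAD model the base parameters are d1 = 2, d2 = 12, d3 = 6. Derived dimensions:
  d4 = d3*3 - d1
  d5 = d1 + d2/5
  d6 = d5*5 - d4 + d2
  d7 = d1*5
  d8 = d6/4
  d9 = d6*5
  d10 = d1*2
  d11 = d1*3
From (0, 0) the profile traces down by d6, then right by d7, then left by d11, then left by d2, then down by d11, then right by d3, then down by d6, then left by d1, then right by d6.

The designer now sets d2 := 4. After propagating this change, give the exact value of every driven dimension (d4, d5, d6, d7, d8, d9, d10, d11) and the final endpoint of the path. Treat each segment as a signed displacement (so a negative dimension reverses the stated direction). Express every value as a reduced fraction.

d4 = 16
d5 = 14/5
d6 = 2
d7 = 10
d8 = 1/2
d9 = 10
d10 = 4
d11 = 6
endpoint = (6, -10)

Apply edit: d2 := 4
  d4 = d3*3 - d1 = 16
  d5 = d1 + d2/5 = 14/5
  d6 = d5*5 - d4 + d2 = 2
  d7 = d1*5 = 10
  d8 = d6/4 = 1/2
  d9 = d6*5 = 10
  d10 = d1*2 = 4
  d11 = d1*3 = 6
Walk from origin (0, 0):
  seg 1: down by d6 = 2 → (0, -2)
  seg 2: right by d7 = 10 → (10, -2)
  seg 3: left by d11 = 6 → (4, -2)
  seg 4: left by d2 = 4 → (0, -2)
  seg 5: down by d11 = 6 → (0, -8)
  seg 6: right by d3 = 6 → (6, -8)
  seg 7: down by d6 = 2 → (6, -10)
  seg 8: left by d1 = 2 → (4, -10)
  seg 9: right by d6 = 2 → (6, -10)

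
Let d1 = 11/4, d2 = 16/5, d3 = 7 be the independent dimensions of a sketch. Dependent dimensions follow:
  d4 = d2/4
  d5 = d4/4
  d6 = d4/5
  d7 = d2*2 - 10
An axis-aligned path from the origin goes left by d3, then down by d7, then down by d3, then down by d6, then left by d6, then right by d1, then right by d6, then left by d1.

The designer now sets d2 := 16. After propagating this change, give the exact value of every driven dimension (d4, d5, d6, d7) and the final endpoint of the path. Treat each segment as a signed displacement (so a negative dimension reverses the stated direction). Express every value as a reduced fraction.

d4 = 4
d5 = 1
d6 = 4/5
d7 = 22
endpoint = (-7, -149/5)

Apply edit: d2 := 16
  d4 = d2/4 = 4
  d5 = d4/4 = 1
  d6 = d4/5 = 4/5
  d7 = d2*2 - 10 = 22
Walk from origin (0, 0):
  seg 1: left by d3 = 7 → (-7, 0)
  seg 2: down by d7 = 22 → (-7, -22)
  seg 3: down by d3 = 7 → (-7, -29)
  seg 4: down by d6 = 4/5 → (-7, -149/5)
  seg 5: left by d6 = 4/5 → (-39/5, -149/5)
  seg 6: right by d1 = 11/4 → (-101/20, -149/5)
  seg 7: right by d6 = 4/5 → (-17/4, -149/5)
  seg 8: left by d1 = 11/4 → (-7, -149/5)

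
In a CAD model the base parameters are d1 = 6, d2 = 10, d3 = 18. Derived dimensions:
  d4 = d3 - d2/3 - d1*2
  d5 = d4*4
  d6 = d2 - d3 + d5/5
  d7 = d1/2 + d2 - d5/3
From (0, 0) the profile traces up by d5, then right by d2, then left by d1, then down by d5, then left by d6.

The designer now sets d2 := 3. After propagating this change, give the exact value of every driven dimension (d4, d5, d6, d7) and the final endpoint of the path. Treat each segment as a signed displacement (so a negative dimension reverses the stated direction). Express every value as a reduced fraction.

d4 = 5
d5 = 20
d6 = -11
d7 = -2/3
endpoint = (8, 0)

Apply edit: d2 := 3
  d4 = d3 - d2/3 - d1*2 = 5
  d5 = d4*4 = 20
  d6 = d2 - d3 + d5/5 = -11
  d7 = d1/2 + d2 - d5/3 = -2/3
Walk from origin (0, 0):
  seg 1: up by d5 = 20 → (0, 20)
  seg 2: right by d2 = 3 → (3, 20)
  seg 3: left by d1 = 6 → (-3, 20)
  seg 4: down by d5 = 20 → (-3, 0)
  seg 5: left by d6 = -11 → (8, 0)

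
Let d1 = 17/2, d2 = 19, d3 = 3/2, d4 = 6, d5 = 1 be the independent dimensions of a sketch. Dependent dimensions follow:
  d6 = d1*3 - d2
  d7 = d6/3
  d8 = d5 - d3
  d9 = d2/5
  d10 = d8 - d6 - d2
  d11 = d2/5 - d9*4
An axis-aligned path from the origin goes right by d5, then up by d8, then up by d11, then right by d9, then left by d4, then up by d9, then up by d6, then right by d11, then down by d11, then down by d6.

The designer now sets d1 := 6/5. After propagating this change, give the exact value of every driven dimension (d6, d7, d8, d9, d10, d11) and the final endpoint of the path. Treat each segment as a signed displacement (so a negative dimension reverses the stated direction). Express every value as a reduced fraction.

d6 = -77/5
d7 = -77/15
d8 = -1/2
d9 = 19/5
d10 = -41/10
d11 = -57/5
endpoint = (-63/5, 33/10)

Apply edit: d1 := 6/5
  d6 = d1*3 - d2 = -77/5
  d7 = d6/3 = -77/15
  d8 = d5 - d3 = -1/2
  d9 = d2/5 = 19/5
  d10 = d8 - d6 - d2 = -41/10
  d11 = d2/5 - d9*4 = -57/5
Walk from origin (0, 0):
  seg 1: right by d5 = 1 → (1, 0)
  seg 2: up by d8 = -1/2 → (1, -1/2)
  seg 3: up by d11 = -57/5 → (1, -119/10)
  seg 4: right by d9 = 19/5 → (24/5, -119/10)
  seg 5: left by d4 = 6 → (-6/5, -119/10)
  seg 6: up by d9 = 19/5 → (-6/5, -81/10)
  seg 7: up by d6 = -77/5 → (-6/5, -47/2)
  seg 8: right by d11 = -57/5 → (-63/5, -47/2)
  seg 9: down by d11 = -57/5 → (-63/5, -121/10)
  seg 10: down by d6 = -77/5 → (-63/5, 33/10)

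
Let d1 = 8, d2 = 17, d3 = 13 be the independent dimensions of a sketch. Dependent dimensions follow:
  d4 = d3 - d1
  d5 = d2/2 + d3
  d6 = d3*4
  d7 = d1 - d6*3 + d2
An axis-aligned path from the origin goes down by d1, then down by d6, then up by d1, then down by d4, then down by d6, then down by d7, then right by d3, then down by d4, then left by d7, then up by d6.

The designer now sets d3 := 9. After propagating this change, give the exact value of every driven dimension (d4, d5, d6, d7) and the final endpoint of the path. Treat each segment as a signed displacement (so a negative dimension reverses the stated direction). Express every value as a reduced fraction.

d4 = 1
d5 = 35/2
d6 = 36
d7 = -83
endpoint = (92, 45)

Apply edit: d3 := 9
  d4 = d3 - d1 = 1
  d5 = d2/2 + d3 = 35/2
  d6 = d3*4 = 36
  d7 = d1 - d6*3 + d2 = -83
Walk from origin (0, 0):
  seg 1: down by d1 = 8 → (0, -8)
  seg 2: down by d6 = 36 → (0, -44)
  seg 3: up by d1 = 8 → (0, -36)
  seg 4: down by d4 = 1 → (0, -37)
  seg 5: down by d6 = 36 → (0, -73)
  seg 6: down by d7 = -83 → (0, 10)
  seg 7: right by d3 = 9 → (9, 10)
  seg 8: down by d4 = 1 → (9, 9)
  seg 9: left by d7 = -83 → (92, 9)
  seg 10: up by d6 = 36 → (92, 45)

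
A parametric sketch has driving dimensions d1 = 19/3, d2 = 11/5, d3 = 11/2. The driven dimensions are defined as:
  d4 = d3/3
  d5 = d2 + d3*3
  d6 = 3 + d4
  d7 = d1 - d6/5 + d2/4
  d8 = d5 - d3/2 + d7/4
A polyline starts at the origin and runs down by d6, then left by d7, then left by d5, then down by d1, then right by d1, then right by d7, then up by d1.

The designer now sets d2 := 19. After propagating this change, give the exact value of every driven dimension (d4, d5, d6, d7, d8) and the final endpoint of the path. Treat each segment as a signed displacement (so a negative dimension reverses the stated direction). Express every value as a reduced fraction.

Apply edit: d2 := 19
  d4 = d3/3 = 11/6
  d5 = d2 + d3*3 = 71/2
  d6 = 3 + d4 = 29/6
  d7 = d1 - d6/5 + d2/4 = 607/60
  d8 = d5 - d3/2 + d7/4 = 8467/240
Walk from origin (0, 0):
  seg 1: down by d6 = 29/6 → (0, -29/6)
  seg 2: left by d7 = 607/60 → (-607/60, -29/6)
  seg 3: left by d5 = 71/2 → (-2737/60, -29/6)
  seg 4: down by d1 = 19/3 → (-2737/60, -67/6)
  seg 5: right by d1 = 19/3 → (-2357/60, -67/6)
  seg 6: right by d7 = 607/60 → (-175/6, -67/6)
  seg 7: up by d1 = 19/3 → (-175/6, -29/6)

d4 = 11/6
d5 = 71/2
d6 = 29/6
d7 = 607/60
d8 = 8467/240
endpoint = (-175/6, -29/6)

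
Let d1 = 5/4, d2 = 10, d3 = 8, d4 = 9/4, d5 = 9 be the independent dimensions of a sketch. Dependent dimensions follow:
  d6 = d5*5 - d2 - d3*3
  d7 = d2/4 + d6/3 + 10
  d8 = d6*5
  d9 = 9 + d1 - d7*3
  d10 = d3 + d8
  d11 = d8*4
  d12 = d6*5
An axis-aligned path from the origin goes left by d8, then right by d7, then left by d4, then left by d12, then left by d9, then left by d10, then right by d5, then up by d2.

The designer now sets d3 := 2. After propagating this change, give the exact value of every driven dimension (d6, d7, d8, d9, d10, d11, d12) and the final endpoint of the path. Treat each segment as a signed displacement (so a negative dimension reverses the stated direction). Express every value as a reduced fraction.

d6 = 29
d7 = 133/6
d8 = 145
d9 = -225/4
d10 = 147
d11 = 580
d12 = 145
endpoint = (-2111/6, 10)

Apply edit: d3 := 2
  d6 = d5*5 - d2 - d3*3 = 29
  d7 = d2/4 + d6/3 + 10 = 133/6
  d8 = d6*5 = 145
  d9 = 9 + d1 - d7*3 = -225/4
  d10 = d3 + d8 = 147
  d11 = d8*4 = 580
  d12 = d6*5 = 145
Walk from origin (0, 0):
  seg 1: left by d8 = 145 → (-145, 0)
  seg 2: right by d7 = 133/6 → (-737/6, 0)
  seg 3: left by d4 = 9/4 → (-1501/12, 0)
  seg 4: left by d12 = 145 → (-3241/12, 0)
  seg 5: left by d9 = -225/4 → (-1283/6, 0)
  seg 6: left by d10 = 147 → (-2165/6, 0)
  seg 7: right by d5 = 9 → (-2111/6, 0)
  seg 8: up by d2 = 10 → (-2111/6, 10)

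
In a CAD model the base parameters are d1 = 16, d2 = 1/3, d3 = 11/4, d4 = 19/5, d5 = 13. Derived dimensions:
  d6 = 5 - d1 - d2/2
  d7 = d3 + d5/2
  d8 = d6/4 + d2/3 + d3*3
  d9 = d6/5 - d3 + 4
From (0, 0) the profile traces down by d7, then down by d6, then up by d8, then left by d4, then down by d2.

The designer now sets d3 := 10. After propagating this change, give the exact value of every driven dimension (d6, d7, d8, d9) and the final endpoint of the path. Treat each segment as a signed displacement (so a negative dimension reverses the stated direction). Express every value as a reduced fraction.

d6 = -67/6
d7 = 33/2
d8 = 1967/72
d9 = -247/30
endpoint = (-19/5, 1559/72)

Apply edit: d3 := 10
  d6 = 5 - d1 - d2/2 = -67/6
  d7 = d3 + d5/2 = 33/2
  d8 = d6/4 + d2/3 + d3*3 = 1967/72
  d9 = d6/5 - d3 + 4 = -247/30
Walk from origin (0, 0):
  seg 1: down by d7 = 33/2 → (0, -33/2)
  seg 2: down by d6 = -67/6 → (0, -16/3)
  seg 3: up by d8 = 1967/72 → (0, 1583/72)
  seg 4: left by d4 = 19/5 → (-19/5, 1583/72)
  seg 5: down by d2 = 1/3 → (-19/5, 1559/72)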